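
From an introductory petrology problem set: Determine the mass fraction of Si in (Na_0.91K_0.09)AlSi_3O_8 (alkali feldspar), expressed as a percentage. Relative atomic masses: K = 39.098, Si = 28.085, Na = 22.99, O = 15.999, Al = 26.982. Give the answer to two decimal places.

31.95 mass %

Formula mass = 0.91*22.99 + 0.09*39.098 + 1*26.982 + 3*28.085 + 8*15.999 = 263.669 g/mol, of which 84.255 g is Si.
So Si makes up 84.255/263.669 = 0.3195 of the mass, i.e. 31.95%.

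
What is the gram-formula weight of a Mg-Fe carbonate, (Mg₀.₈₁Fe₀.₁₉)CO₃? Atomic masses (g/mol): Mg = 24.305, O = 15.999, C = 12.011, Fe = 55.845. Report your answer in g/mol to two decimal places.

The formula mass is the sum 0.81(24.305) + 0.19(55.845) + 1(12.011) + 3(15.999).

90.31 g/mol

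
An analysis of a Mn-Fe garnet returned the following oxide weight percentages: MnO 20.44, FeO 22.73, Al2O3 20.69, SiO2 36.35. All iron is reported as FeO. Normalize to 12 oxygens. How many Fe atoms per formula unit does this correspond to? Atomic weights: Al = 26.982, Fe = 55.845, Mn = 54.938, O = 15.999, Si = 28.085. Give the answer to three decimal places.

1.567 Fe apfu

MnO (M=70.937): mol = 0.28814; Mn = 0.28814, O = 0.28814.
FeO (M=71.844): mol = 0.31638; Fe = 0.31638, O = 0.31638.
Al2O3 (M=101.961): mol = 0.20292; Al = 0.40584, O = 0.60876.
SiO2 (M=60.083): mol = 0.60500; Si = 0.60500, O = 1.21000.
ΣO = 2.42328; factor = 12/ΣO = 4.95197.
Fe apfu = 0.31638 × 4.95197 = 1.567.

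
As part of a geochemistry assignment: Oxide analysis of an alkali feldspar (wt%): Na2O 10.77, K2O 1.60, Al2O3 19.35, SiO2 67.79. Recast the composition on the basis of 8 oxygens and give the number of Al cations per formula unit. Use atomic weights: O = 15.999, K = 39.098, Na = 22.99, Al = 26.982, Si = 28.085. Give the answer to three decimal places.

Na2O: 10.77/61.979 = 0.17377 mol → 0.34754 mol Na, 0.17377 mol O.
K2O: 1.60/94.195 = 0.01699 mol → 0.03398 mol K, 0.01699 mol O.
Al2O3: 19.35/101.961 = 0.18978 mol → 0.37956 mol Al, 0.56934 mol O.
SiO2: 67.79/60.083 = 1.12827 mol → 1.12827 mol Si, 2.25654 mol O.
Total oxygen = 3.01664 mol. Normalization factor = 8/3.01664 = 2.65196.
Al per 8 O = 0.37956 × 2.65196 = 1.007.

1.007 Al apfu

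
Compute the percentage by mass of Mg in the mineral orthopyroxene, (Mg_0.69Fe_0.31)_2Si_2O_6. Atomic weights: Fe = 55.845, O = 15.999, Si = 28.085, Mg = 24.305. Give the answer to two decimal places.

15.22 weight percent

Formula mass = 1.38·24.305 + 0.62·55.845 + 2·28.085 + 6·15.999 = 220.329 g/mol, of which 33.541 g is Mg.
So Mg makes up 33.541/220.329 = 0.1522 of the mass, i.e. 15.22%.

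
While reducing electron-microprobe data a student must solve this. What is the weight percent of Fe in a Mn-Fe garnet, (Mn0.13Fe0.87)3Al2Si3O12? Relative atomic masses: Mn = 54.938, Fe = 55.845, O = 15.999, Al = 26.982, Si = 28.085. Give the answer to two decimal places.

Molar mass of (Mn0.13Fe0.87)3Al2Si3O12: 0.39·54.938 + 2.61·55.845 + 2·26.982 + 3·28.085 + 12·15.999 = 497.388 g/mol.
Mass of Fe per formula unit: 2.61 × 55.845 = 145.755 g.
Weight fraction Fe = 145.755 / 497.388 = 0.2930.

29.30 mass %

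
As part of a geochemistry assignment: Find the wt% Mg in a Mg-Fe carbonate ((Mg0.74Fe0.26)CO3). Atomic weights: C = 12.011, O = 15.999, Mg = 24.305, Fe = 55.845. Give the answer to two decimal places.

19.44 mass %

Molar mass of (Mg0.74Fe0.26)CO3: 0.74*24.305 + 0.26*55.845 + 1*12.011 + 3*15.999 = 92.513 g/mol.
Mass of Mg per formula unit: 0.74 × 24.305 = 17.986 g.
Weight fraction Mg = 17.986 / 92.513 = 0.1944.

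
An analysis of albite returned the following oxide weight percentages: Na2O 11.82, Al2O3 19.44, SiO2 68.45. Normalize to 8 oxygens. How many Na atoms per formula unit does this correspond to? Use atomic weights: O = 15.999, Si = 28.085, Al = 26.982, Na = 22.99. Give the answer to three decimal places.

1.003 Na apfu

Na2O (M=61.979): mol = 0.19071; Na = 0.38142, O = 0.19071.
Al2O3 (M=101.961): mol = 0.19066; Al = 0.38132, O = 0.57198.
SiO2 (M=60.083): mol = 1.13926; Si = 1.13926, O = 2.27852.
ΣO = 3.04121; factor = 8/ΣO = 2.63053.
Na apfu = 0.38142 × 2.63053 = 1.003.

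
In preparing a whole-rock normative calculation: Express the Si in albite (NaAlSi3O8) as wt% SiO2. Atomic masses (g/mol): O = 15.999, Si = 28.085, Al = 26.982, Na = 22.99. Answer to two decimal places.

M(NaAlSi3O8) = 262.219 g/mol; M(SiO2) = 60.083 g/mol.
Moles SiO2 per formula unit = 3 Si ÷ 1 = 3.0000.
SiO2 fraction = (3.0000 × 60.083) / 262.219 = 180.249/262.219 = 0.6874.

68.74 wt%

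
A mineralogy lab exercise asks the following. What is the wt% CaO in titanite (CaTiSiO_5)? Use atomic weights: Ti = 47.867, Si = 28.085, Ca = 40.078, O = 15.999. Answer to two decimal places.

M(CaTiSiO_5) = 196.025 g/mol; M(CaO) = 56.077 g/mol.
Moles CaO per formula unit = 1 Ca ÷ 1 = 1.0000.
CaO fraction = (1.0000 × 56.077) / 196.025 = 56.077/196.025 = 0.2861.

28.61 wt%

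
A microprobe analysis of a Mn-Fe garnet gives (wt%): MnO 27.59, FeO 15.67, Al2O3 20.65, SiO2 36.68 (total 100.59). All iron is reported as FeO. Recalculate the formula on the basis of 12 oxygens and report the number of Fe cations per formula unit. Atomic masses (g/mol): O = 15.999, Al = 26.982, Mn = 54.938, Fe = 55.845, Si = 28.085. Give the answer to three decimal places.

MnO (M=70.937): mol = 0.38894; Mn = 0.38894, O = 0.38894.
FeO (M=71.844): mol = 0.21811; Fe = 0.21811, O = 0.21811.
Al2O3 (M=101.961): mol = 0.20253; Al = 0.40506, O = 0.60759.
SiO2 (M=60.083): mol = 0.61049; Si = 0.61049, O = 1.22098.
ΣO = 2.43562; factor = 12/ΣO = 4.92688.
Fe apfu = 0.21811 × 4.92688 = 1.075.

1.075 Fe apfu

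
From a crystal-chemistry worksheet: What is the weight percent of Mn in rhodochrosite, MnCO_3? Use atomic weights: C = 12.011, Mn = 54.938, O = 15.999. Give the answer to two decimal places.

47.79 weight percent

M(MnCO_3) = 114.946 g/mol.
Mn contributes 1 × 54.938 = 54.938 g per mole.
54.938/114.946 = 0.4779 → 47.79%.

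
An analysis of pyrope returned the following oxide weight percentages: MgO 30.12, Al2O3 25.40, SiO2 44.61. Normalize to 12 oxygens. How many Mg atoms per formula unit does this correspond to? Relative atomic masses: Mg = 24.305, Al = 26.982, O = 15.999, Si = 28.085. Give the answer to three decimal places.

MgO (M=40.304): mol = 0.74732; Mg = 0.74732, O = 0.74732.
Al2O3 (M=101.961): mol = 0.24911; Al = 0.49822, O = 0.74733.
SiO2 (M=60.083): mol = 0.74247; Si = 0.74247, O = 1.48494.
ΣO = 2.97959; factor = 12/ΣO = 4.02740.
Mg apfu = 0.74732 × 4.02740 = 3.010.

3.010 Mg apfu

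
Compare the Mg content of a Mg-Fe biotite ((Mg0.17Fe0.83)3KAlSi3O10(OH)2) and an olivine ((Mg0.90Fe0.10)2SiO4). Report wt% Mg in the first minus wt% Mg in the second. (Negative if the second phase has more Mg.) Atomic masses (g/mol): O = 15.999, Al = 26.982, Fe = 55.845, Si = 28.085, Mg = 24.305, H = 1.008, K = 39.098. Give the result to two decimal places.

First mineral: 12.396 g Mg in 495.789 g formula = 2.50 wt% Mg.
Second mineral: 43.749 g Mg in 146.999 g formula = 29.76 wt% Mg.
2.50% − 29.76% gives a difference of -27.26 percentage points.

-27.26 percentage points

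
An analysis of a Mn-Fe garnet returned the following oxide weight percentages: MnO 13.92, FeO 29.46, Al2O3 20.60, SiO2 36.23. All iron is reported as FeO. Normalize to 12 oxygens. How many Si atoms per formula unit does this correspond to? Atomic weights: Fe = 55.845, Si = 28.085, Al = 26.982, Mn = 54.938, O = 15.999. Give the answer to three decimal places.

2.992 Si apfu

MnO (M=70.937): mol = 0.19623; Mn = 0.19623, O = 0.19623.
FeO (M=71.844): mol = 0.41006; Fe = 0.41006, O = 0.41006.
Al2O3 (M=101.961): mol = 0.20204; Al = 0.40408, O = 0.60612.
SiO2 (M=60.083): mol = 0.60300; Si = 0.60300, O = 1.20600.
ΣO = 2.41841; factor = 12/ΣO = 4.96194.
Si apfu = 0.60300 × 4.96194 = 2.992.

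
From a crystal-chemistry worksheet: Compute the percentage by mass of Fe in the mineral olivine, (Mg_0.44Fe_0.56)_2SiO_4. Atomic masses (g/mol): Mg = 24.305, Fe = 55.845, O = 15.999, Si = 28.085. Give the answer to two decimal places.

35.53 weight percent

M((Mg_0.44Fe_0.56)_2SiO_4) = 176.016 g/mol.
Fe contributes 1.12 × 55.845 = 62.546 g per mole.
62.546/176.016 = 0.3553 → 35.53%.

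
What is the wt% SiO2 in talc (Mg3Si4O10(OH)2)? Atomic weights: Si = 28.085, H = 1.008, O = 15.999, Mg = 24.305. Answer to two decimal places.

Molar mass of Mg3Si4O10(OH)2 = 3*24.305 + 4*28.085 + 12*15.999 + 2*1.008 = 379.259 g/mol.
Each formula unit contains 4 Si, equivalent to 4/1 = 4.0000 mol SiO2.
M(SiO2) = 1×28.085 + 2×15.999 = 60.083 g/mol.
Mass of SiO2 per formula unit = 4.0000 × 60.083 = 240.332 g.
SiO2 wt% = 240.332 / 379.259 × 100 = 63.37%.

63.37 wt%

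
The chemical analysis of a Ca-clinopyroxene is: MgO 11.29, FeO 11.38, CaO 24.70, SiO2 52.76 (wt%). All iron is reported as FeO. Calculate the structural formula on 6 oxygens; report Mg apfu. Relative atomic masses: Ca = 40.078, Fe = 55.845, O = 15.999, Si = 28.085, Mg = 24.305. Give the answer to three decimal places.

11.29 wt% MgO ÷ 40.304 g/mol = 0.28012 mol, giving 0.28012 Mg and 0.28012 O.
11.38 wt% FeO ÷ 71.844 g/mol = 0.15840 mol, giving 0.15840 Fe and 0.15840 O.
24.70 wt% CaO ÷ 56.077 g/mol = 0.44047 mol, giving 0.44047 Ca and 0.44047 O.
52.76 wt% SiO2 ÷ 60.083 g/mol = 0.87812 mol, giving 0.87812 Si and 1.75624 O.
Oxygen sums to 2.63523; scaling by 6/2.63523 = 2.27684 puts the formula on 6 O.
Mg: 0.28012 × 2.27684 = 0.638 atoms per formula unit.

0.638 Mg apfu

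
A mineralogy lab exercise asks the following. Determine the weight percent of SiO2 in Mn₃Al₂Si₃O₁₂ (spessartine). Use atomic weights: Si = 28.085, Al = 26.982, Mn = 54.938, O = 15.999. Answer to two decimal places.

36.41 wt%

Molar mass of Mn₃Al₂Si₃O₁₂ = 3*54.938 + 2*26.982 + 3*28.085 + 12*15.999 = 495.021 g/mol.
Each formula unit contains 3 Si, equivalent to 3/1 = 3.0000 mol SiO2.
M(SiO2) = 1×28.085 + 2×15.999 = 60.083 g/mol.
Mass of SiO2 per formula unit = 3.0000 × 60.083 = 180.249 g.
SiO2 wt% = 180.249 / 495.021 × 100 = 36.41%.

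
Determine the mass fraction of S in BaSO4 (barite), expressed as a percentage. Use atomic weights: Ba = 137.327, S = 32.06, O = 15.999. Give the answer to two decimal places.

13.74 wt%

Formula mass = 1×137.327 + 1×32.06 + 4×15.999 = 233.383 g/mol, of which 32.060 g is S.
So S makes up 32.060/233.383 = 0.1374 of the mass, i.e. 13.74%.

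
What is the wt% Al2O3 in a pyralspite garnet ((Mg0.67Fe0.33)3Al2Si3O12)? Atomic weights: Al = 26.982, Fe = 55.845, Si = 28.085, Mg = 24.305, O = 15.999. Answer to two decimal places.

23.47 wt%

Formula mass = 434.347 g/mol.
2 Al → 1.0000 mol Al2O3 per formula unit; M(Al2O3) = 101.961, so Al2O3 mass = 101.961 g.
101.961/434.347 × 100 = 23.47 wt%.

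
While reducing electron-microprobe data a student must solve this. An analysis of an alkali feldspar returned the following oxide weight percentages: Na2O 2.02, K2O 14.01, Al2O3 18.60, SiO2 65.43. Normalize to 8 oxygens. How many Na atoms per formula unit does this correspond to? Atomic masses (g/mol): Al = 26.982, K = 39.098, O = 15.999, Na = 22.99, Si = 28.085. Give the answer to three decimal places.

2.02 wt% Na2O ÷ 61.979 g/mol = 0.03259 mol, giving 0.06518 Na and 0.03259 O.
14.01 wt% K2O ÷ 94.195 g/mol = 0.14873 mol, giving 0.29746 K and 0.14873 O.
18.60 wt% Al2O3 ÷ 101.961 g/mol = 0.18242 mol, giving 0.36484 Al and 0.54726 O.
65.43 wt% SiO2 ÷ 60.083 g/mol = 1.08899 mol, giving 1.08899 Si and 2.17798 O.
Oxygen sums to 2.90656; scaling by 8/2.90656 = 2.75239 puts the formula on 8 O.
Na: 0.06518 × 2.75239 = 0.179 atoms per formula unit.

0.179 Na apfu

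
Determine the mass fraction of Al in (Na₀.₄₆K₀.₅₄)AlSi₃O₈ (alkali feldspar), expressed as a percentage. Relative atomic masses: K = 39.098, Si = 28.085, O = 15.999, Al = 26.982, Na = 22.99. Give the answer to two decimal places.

M((Na₀.₄₆K₀.₅₄)AlSi₃O₈) = 270.917 g/mol.
Al contributes 1 × 26.982 = 26.982 g per mole.
26.982/270.917 = 0.0996 → 9.96%.

9.96 wt%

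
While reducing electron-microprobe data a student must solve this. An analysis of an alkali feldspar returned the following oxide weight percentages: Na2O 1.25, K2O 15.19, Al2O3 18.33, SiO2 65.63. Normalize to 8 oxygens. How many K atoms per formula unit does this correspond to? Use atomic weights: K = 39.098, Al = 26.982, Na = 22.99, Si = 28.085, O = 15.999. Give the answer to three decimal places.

Na2O: 1.25/61.979 = 0.02017 mol → 0.04034 mol Na, 0.02017 mol O.
K2O: 15.19/94.195 = 0.16126 mol → 0.32252 mol K, 0.16126 mol O.
Al2O3: 18.33/101.961 = 0.17977 mol → 0.35954 mol Al, 0.53931 mol O.
SiO2: 65.63/60.083 = 1.09232 mol → 1.09232 mol Si, 2.18464 mol O.
Total oxygen = 2.90538 mol. Normalization factor = 8/2.90538 = 2.75351.
K per 8 O = 0.32252 × 2.75351 = 0.888.

0.888 K apfu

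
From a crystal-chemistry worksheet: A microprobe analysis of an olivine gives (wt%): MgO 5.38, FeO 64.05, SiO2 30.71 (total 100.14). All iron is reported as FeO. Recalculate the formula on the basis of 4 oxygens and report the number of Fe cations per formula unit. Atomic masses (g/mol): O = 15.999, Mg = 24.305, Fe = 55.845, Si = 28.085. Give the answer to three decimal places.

1.742 Fe apfu

5.38 wt% MgO ÷ 40.304 g/mol = 0.13349 mol, giving 0.13349 Mg and 0.13349 O.
64.05 wt% FeO ÷ 71.844 g/mol = 0.89151 mol, giving 0.89151 Fe and 0.89151 O.
30.71 wt% SiO2 ÷ 60.083 g/mol = 0.51113 mol, giving 0.51113 Si and 1.02226 O.
Oxygen sums to 2.04726; scaling by 4/2.04726 = 1.95383 puts the formula on 4 O.
Fe: 0.89151 × 1.95383 = 1.742 atoms per formula unit.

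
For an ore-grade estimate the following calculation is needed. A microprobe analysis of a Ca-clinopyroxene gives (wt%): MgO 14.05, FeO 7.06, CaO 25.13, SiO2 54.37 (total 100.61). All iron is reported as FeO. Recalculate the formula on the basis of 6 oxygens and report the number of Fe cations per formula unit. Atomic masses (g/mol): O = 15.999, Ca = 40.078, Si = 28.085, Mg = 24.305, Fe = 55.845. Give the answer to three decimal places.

MgO: 14.05/40.304 = 0.34860 mol → 0.34860 mol Mg, 0.34860 mol O.
FeO: 7.06/71.844 = 0.09827 mol → 0.09827 mol Fe, 0.09827 mol O.
CaO: 25.13/56.077 = 0.44813 mol → 0.44813 mol Ca, 0.44813 mol O.
SiO2: 54.37/60.083 = 0.90491 mol → 0.90491 mol Si, 1.80982 mol O.
Total oxygen = 2.70482 mol. Normalization factor = 6/2.70482 = 2.21826.
Fe per 6 O = 0.09827 × 2.21826 = 0.218.

0.218 Fe apfu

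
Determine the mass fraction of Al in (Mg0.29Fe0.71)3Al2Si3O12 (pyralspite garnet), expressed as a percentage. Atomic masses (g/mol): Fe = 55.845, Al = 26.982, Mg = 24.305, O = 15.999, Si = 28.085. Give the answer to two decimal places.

Formula mass = 0.87·24.305 + 2.13·55.845 + 2·26.982 + 3·28.085 + 12·15.999 = 470.302 g/mol, of which 53.964 g is Al.
So Al makes up 53.964/470.302 = 0.1147 of the mass, i.e. 11.47%.

11.47 mass %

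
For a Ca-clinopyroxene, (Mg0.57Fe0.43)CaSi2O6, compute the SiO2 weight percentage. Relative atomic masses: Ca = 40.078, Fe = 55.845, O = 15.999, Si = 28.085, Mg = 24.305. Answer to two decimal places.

Molar mass of (Mg0.57Fe0.43)CaSi2O6 = 0.57×24.305 + 0.43×55.845 + 1×40.078 + 2×28.085 + 6×15.999 = 230.109 g/mol.
Each formula unit contains 2 Si, equivalent to 2/1 = 2.0000 mol SiO2.
M(SiO2) = 1×28.085 + 2×15.999 = 60.083 g/mol.
Mass of SiO2 per formula unit = 2.0000 × 60.083 = 120.166 g.
SiO2 wt% = 120.166 / 230.109 × 100 = 52.22%.

52.22 wt%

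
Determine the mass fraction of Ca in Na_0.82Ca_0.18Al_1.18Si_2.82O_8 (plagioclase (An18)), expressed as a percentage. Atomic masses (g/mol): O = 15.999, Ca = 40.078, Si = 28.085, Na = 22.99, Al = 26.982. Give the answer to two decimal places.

2.72 mass %

Formula mass = 0.82×22.99 + 0.18×40.078 + 1.18×26.982 + 2.82×28.085 + 8×15.999 = 265.096 g/mol, of which 7.214 g is Ca.
So Ca makes up 7.214/265.096 = 0.0272 of the mass, i.e. 2.72%.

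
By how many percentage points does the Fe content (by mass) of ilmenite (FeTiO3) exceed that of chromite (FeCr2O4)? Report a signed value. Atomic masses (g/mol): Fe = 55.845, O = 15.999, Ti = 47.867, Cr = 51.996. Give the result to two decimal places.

11.86 percentage points

First mineral: 55.845 g Fe in 151.709 g formula = 36.81 wt% Fe.
Second mineral: 55.845 g Fe in 223.833 g formula = 24.95 wt% Fe.
36.81% − 24.95% gives a difference of 11.86 percentage points.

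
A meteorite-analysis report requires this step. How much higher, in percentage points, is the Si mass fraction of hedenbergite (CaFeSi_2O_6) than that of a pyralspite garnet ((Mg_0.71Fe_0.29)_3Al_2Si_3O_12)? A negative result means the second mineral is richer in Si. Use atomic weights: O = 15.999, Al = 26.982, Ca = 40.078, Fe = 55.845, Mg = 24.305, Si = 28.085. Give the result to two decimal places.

3.07 percentage points

First mineral: 56.170 g Si in 248.087 g formula = 22.64 wt% Si.
Second mineral: 84.255 g Si in 430.562 g formula = 19.57 wt% Si.
22.64% − 19.57% gives a difference of 3.07 percentage points.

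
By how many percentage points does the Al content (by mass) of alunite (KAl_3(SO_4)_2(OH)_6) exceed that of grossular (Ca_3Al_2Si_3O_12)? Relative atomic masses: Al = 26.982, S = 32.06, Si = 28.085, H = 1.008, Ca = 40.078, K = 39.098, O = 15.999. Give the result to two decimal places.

Al in KAl_3(SO_4)_2(OH)_6: molar mass 414.198 g/mol; 3×26.982 = 80.946 g → 19.54 wt%.
Al in Ca_3Al_2Si_3O_12: molar mass 450.441 g/mol; 2×26.982 = 53.964 g → 11.98 wt%.
Difference = 19.54 − 11.98 = 7.56 percentage points.

7.56 percentage points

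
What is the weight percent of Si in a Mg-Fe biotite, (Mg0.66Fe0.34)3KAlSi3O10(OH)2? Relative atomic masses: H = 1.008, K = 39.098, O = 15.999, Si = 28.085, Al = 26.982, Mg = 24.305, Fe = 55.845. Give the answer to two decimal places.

18.75 mass %

M((Mg0.66Fe0.34)3KAlSi3O10(OH)2) = 449.425 g/mol.
Si contributes 3 × 28.085 = 84.255 g per mole.
84.255/449.425 = 0.1875 → 18.75%.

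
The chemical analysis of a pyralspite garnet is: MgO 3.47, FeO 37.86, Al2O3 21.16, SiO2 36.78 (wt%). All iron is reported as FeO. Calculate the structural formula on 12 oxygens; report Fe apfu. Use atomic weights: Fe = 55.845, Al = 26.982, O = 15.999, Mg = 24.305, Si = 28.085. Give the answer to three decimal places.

2.571 Fe apfu

MgO (M=40.304): mol = 0.08610; Mg = 0.08610, O = 0.08610.
FeO (M=71.844): mol = 0.52698; Fe = 0.52698, O = 0.52698.
Al2O3 (M=101.961): mol = 0.20753; Al = 0.41506, O = 0.62259.
SiO2 (M=60.083): mol = 0.61215; Si = 0.61215, O = 1.22430.
ΣO = 2.45997; factor = 12/ΣO = 4.87811.
Fe apfu = 0.52698 × 4.87811 = 2.571.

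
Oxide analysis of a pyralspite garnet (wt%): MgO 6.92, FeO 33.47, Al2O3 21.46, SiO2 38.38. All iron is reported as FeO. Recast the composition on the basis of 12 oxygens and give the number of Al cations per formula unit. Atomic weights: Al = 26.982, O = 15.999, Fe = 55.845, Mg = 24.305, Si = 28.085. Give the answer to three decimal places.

6.92 wt% MgO ÷ 40.304 g/mol = 0.17170 mol, giving 0.17170 Mg and 0.17170 O.
33.47 wt% FeO ÷ 71.844 g/mol = 0.46587 mol, giving 0.46587 Fe and 0.46587 O.
21.46 wt% Al2O3 ÷ 101.961 g/mol = 0.21047 mol, giving 0.42094 Al and 0.63141 O.
38.38 wt% SiO2 ÷ 60.083 g/mol = 0.63878 mol, giving 0.63878 Si and 1.27756 O.
Oxygen sums to 2.54654; scaling by 12/2.54654 = 4.71228 puts the formula on 12 O.
Al: 0.42094 × 4.71228 = 1.984 atoms per formula unit.

1.984 Al apfu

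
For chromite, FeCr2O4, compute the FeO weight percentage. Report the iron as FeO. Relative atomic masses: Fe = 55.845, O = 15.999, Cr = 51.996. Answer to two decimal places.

32.10 wt%

Formula mass = 223.833 g/mol.
1 Fe → 1.0000 mol FeO per formula unit; M(FeO) = 71.844, so FeO mass = 71.844 g.
71.844/223.833 × 100 = 32.10 wt%.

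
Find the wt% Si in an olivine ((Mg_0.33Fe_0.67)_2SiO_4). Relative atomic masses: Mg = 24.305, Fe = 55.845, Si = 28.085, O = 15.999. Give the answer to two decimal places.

15.35 wt%

Molar mass of (Mg_0.33Fe_0.67)_2SiO_4: 0.66*24.305 + 1.34*55.845 + 1*28.085 + 4*15.999 = 182.955 g/mol.
Mass of Si per formula unit: 1 × 28.085 = 28.085 g.
Weight fraction Si = 28.085 / 182.955 = 0.1535.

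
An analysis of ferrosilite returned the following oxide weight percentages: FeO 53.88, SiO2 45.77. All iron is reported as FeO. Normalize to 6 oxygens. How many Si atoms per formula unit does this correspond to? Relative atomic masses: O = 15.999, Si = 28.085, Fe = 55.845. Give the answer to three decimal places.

2.010 Si apfu

FeO: 53.88/71.844 = 0.74996 mol → 0.74996 mol Fe, 0.74996 mol O.
SiO2: 45.77/60.083 = 0.76178 mol → 0.76178 mol Si, 1.52356 mol O.
Total oxygen = 2.27352 mol. Normalization factor = 6/2.27352 = 2.63908.
Si per 6 O = 0.76178 × 2.63908 = 2.010.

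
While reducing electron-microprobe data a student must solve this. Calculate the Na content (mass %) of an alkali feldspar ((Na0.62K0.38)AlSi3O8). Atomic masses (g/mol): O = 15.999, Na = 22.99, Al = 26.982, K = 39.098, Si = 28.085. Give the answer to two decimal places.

5.31 mass %

M((Na0.62K0.38)AlSi3O8) = 268.340 g/mol.
Na contributes 0.62 × 22.99 = 14.254 g per mole.
14.254/268.340 = 0.0531 → 5.31%.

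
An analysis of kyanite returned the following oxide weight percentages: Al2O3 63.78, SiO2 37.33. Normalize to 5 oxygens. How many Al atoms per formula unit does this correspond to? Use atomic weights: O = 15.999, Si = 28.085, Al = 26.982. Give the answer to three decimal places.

63.78 wt% Al2O3 ÷ 101.961 g/mol = 0.62553 mol, giving 1.25106 Al and 1.87659 O.
37.33 wt% SiO2 ÷ 60.083 g/mol = 0.62131 mol, giving 0.62131 Si and 1.24262 O.
Oxygen sums to 3.11921; scaling by 5/3.11921 = 1.60297 puts the formula on 5 O.
Al: 1.25106 × 1.60297 = 2.005 atoms per formula unit.

2.005 Al apfu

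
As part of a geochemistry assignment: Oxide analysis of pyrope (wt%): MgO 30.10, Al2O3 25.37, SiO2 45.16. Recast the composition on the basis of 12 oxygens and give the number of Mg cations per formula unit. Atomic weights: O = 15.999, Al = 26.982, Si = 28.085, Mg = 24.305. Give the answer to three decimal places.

30.10 wt% MgO ÷ 40.304 g/mol = 0.74682 mol, giving 0.74682 Mg and 0.74682 O.
25.37 wt% Al2O3 ÷ 101.961 g/mol = 0.24882 mol, giving 0.49764 Al and 0.74646 O.
45.16 wt% SiO2 ÷ 60.083 g/mol = 0.75163 mol, giving 0.75163 Si and 1.50326 O.
Oxygen sums to 2.99654; scaling by 12/2.99654 = 4.00462 puts the formula on 12 O.
Mg: 0.74682 × 4.00462 = 2.991 atoms per formula unit.

2.991 Mg apfu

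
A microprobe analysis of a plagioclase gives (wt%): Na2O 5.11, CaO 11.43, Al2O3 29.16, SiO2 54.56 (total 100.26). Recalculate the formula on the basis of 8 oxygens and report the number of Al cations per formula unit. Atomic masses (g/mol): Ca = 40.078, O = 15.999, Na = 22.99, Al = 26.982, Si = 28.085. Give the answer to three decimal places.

5.11 wt% Na2O ÷ 61.979 g/mol = 0.08245 mol, giving 0.16490 Na and 0.08245 O.
11.43 wt% CaO ÷ 56.077 g/mol = 0.20383 mol, giving 0.20383 Ca and 0.20383 O.
29.16 wt% Al2O3 ÷ 101.961 g/mol = 0.28599 mol, giving 0.57198 Al and 0.85797 O.
54.56 wt% SiO2 ÷ 60.083 g/mol = 0.90808 mol, giving 0.90808 Si and 1.81616 O.
Oxygen sums to 2.96041; scaling by 8/2.96041 = 2.70233 puts the formula on 8 O.
Al: 0.57198 × 2.70233 = 1.546 atoms per formula unit.

1.546 Al apfu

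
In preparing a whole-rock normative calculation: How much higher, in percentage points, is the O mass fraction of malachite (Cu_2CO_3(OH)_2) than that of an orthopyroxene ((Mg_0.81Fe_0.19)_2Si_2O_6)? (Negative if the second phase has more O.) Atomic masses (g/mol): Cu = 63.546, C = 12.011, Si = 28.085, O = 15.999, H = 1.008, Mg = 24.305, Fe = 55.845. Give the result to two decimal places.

M(Cu_2CO_3(OH)_2) = 221.114 g/mol, so wt% O = 79.995/221.114 × 100 = 36.18%.
M((Mg_0.81Fe_0.19)_2Si_2O_6) = 212.759 g/mol, so wt% O = 95.994/212.759 × 100 = 45.12%.
36.18 − 45.12 = -8.94 pp.

-8.94 percentage points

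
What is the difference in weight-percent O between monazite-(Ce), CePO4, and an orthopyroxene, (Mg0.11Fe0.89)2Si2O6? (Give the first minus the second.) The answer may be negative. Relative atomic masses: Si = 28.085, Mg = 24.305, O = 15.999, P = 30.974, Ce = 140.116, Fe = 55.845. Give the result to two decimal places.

-10.14 percentage points

First mineral: 63.996 g O in 235.086 g formula = 27.22 wt% O.
Second mineral: 95.994 g O in 256.915 g formula = 37.36 wt% O.
27.22% − 37.36% gives a difference of -10.14 percentage points.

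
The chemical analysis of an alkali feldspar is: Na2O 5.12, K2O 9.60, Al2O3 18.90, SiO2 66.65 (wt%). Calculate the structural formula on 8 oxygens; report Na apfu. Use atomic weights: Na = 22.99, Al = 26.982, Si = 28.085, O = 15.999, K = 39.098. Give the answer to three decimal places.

0.447 Na apfu

Na2O: 5.12/61.979 = 0.08261 mol → 0.16522 mol Na, 0.08261 mol O.
K2O: 9.60/94.195 = 0.10192 mol → 0.20384 mol K, 0.10192 mol O.
Al2O3: 18.90/101.961 = 0.18536 mol → 0.37072 mol Al, 0.55608 mol O.
SiO2: 66.65/60.083 = 1.10930 mol → 1.10930 mol Si, 2.21860 mol O.
Total oxygen = 2.95921 mol. Normalization factor = 8/2.95921 = 2.70342.
Na per 8 O = 0.16522 × 2.70342 = 0.447.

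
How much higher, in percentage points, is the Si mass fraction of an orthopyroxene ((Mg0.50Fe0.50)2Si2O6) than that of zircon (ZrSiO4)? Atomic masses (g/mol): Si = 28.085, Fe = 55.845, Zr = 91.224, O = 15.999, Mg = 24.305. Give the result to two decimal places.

8.86 percentage points

M((Mg0.50Fe0.50)2Si2O6) = 232.314 g/mol, so wt% Si = 56.170/232.314 × 100 = 24.18%.
M(ZrSiO4) = 183.305 g/mol, so wt% Si = 28.085/183.305 × 100 = 15.32%.
24.18 − 15.32 = 8.86 pp.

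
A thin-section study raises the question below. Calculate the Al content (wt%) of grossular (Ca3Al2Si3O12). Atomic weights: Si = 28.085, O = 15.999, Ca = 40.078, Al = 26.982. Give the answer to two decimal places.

M(Ca3Al2Si3O12) = 450.441 g/mol.
Al contributes 2 × 26.982 = 53.964 g per mole.
53.964/450.441 = 0.1198 → 11.98%.

11.98 wt%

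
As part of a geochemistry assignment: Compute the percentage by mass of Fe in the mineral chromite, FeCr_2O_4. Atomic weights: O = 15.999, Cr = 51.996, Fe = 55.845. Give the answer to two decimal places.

M(FeCr_2O_4) = 223.833 g/mol.
Fe contributes 1 × 55.845 = 55.845 g per mole.
55.845/223.833 = 0.2495 → 24.95%.

24.95 weight percent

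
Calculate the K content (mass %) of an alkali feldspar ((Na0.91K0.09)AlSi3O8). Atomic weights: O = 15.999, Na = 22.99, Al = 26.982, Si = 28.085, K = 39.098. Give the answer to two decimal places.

1.33 mass %

Molar mass of (Na0.91K0.09)AlSi3O8: 0.91·22.99 + 0.09·39.098 + 1·26.982 + 3·28.085 + 8·15.999 = 263.669 g/mol.
Mass of K per formula unit: 0.09 × 39.098 = 3.519 g.
Weight fraction K = 3.519 / 263.669 = 0.0133.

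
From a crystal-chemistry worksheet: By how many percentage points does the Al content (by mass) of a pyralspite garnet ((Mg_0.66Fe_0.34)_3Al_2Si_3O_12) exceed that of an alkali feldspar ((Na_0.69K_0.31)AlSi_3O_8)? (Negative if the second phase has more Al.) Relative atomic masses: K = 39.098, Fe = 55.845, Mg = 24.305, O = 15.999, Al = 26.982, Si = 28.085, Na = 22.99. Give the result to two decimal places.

M((Mg_0.66Fe_0.34)_3Al_2Si_3O_12) = 435.293 g/mol, so wt% Al = 53.964/435.293 × 100 = 12.40%.
M((Na_0.69K_0.31)AlSi_3O_8) = 267.212 g/mol, so wt% Al = 26.982/267.212 × 100 = 10.10%.
12.40 − 10.10 = 2.30 pp.

2.30 percentage points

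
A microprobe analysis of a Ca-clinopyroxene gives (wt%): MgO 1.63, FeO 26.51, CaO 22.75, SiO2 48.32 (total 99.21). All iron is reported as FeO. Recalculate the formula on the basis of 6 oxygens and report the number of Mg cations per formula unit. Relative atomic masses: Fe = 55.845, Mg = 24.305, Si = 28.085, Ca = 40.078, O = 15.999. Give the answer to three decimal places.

0.100 Mg apfu

1.63 wt% MgO ÷ 40.304 g/mol = 0.04044 mol, giving 0.04044 Mg and 0.04044 O.
26.51 wt% FeO ÷ 71.844 g/mol = 0.36899 mol, giving 0.36899 Fe and 0.36899 O.
22.75 wt% CaO ÷ 56.077 g/mol = 0.40569 mol, giving 0.40569 Ca and 0.40569 O.
48.32 wt% SiO2 ÷ 60.083 g/mol = 0.80422 mol, giving 0.80422 Si and 1.60844 O.
Oxygen sums to 2.42356; scaling by 6/2.42356 = 2.47570 puts the formula on 6 O.
Mg: 0.04044 × 2.47570 = 0.100 atoms per formula unit.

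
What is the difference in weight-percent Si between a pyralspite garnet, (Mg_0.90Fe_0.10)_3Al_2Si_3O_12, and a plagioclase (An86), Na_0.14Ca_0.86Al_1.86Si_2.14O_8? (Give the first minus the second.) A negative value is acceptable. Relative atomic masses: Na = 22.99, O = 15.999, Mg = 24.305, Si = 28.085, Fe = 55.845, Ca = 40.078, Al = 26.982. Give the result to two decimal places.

M((Mg_0.90Fe_0.10)_3Al_2Si_3O_12) = 412.584 g/mol, so wt% Si = 84.255/412.584 × 100 = 20.42%.
M(Na_0.14Ca_0.86Al_1.86Si_2.14O_8) = 275.966 g/mol, so wt% Si = 60.102/275.966 × 100 = 21.78%.
20.42 − 21.78 = -1.36 pp.

-1.36 percentage points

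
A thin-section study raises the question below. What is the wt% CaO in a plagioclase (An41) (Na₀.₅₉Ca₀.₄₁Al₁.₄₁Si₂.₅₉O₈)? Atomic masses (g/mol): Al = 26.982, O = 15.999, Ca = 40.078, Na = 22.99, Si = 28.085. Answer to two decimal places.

8.55 wt%

Formula mass = 268.773 g/mol.
0.41 Ca → 0.4100 mol CaO per formula unit; M(CaO) = 56.077, so CaO mass = 22.992 g.
22.992/268.773 × 100 = 8.55 wt%.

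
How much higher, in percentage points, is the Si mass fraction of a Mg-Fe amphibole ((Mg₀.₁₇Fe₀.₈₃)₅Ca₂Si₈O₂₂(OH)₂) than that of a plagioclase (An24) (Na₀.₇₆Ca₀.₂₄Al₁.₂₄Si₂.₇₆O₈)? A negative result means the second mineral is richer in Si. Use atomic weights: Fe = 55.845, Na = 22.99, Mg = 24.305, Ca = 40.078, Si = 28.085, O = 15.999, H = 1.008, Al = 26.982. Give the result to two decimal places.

-5.31 percentage points

First mineral: 224.680 g Si in 943.244 g formula = 23.82 wt% Si.
Second mineral: 77.515 g Si in 266.055 g formula = 29.13 wt% Si.
23.82% − 29.13% gives a difference of -5.31 percentage points.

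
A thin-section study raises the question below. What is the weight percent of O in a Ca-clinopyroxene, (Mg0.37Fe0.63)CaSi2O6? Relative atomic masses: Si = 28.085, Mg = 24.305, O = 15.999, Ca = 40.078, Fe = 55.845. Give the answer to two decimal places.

40.60 weight percent

Molar mass of (Mg0.37Fe0.63)CaSi2O6: 0.37*24.305 + 0.63*55.845 + 1*40.078 + 2*28.085 + 6*15.999 = 236.417 g/mol.
Mass of O per formula unit: 6 × 15.999 = 95.994 g.
Weight fraction O = 95.994 / 236.417 = 0.4060.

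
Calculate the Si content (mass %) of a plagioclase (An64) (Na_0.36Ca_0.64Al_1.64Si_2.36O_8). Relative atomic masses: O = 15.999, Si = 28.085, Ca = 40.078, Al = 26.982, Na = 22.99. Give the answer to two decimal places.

24.33 mass %

Formula mass = 0.36·22.99 + 0.64·40.078 + 1.64·26.982 + 2.36·28.085 + 8·15.999 = 272.449 g/mol, of which 66.281 g is Si.
So Si makes up 66.281/272.449 = 0.2433 of the mass, i.e. 24.33%.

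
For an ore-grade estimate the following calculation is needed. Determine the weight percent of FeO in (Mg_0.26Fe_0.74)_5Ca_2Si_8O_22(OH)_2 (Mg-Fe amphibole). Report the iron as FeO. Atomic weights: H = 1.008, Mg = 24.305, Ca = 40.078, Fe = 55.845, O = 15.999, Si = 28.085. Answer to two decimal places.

Molar mass of (Mg_0.26Fe_0.74)_5Ca_2Si_8O_22(OH)_2 = 1.30·24.305 + 3.70·55.845 + 2·40.078 + 8·28.085 + 24·15.999 + 2·1.008 = 929.051 g/mol.
Each formula unit contains 3.70 Fe, equivalent to 3.70/1 = 3.7000 mol FeO.
M(FeO) = 1×55.845 + 1×15.999 = 71.844 g/mol.
Mass of FeO per formula unit = 3.7000 × 71.844 = 265.823 g.
FeO wt% = 265.823 / 929.051 × 100 = 28.61%.

28.61 wt%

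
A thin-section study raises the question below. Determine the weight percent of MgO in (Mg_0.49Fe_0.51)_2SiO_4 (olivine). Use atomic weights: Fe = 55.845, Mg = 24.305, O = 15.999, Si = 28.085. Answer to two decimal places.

Molar mass of (Mg_0.49Fe_0.51)_2SiO_4 = 0.98*24.305 + 1.02*55.845 + 1*28.085 + 4*15.999 = 172.862 g/mol.
Each formula unit contains 0.98 Mg, equivalent to 0.98/1 = 0.9800 mol MgO.
M(MgO) = 1×24.305 + 1×15.999 = 40.304 g/mol.
Mass of MgO per formula unit = 0.9800 × 40.304 = 39.498 g.
MgO wt% = 39.498 / 172.862 × 100 = 22.85%.

22.85 wt%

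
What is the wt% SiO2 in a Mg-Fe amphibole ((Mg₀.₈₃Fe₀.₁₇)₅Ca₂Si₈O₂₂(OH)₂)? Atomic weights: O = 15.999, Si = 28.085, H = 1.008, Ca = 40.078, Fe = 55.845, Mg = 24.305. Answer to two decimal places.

M((Mg₀.₈₃Fe₀.₁₇)₅Ca₂Si₈O₂₂(OH)₂) = 839.162 g/mol; M(SiO2) = 60.083 g/mol.
Moles SiO2 per formula unit = 8 Si ÷ 1 = 8.0000.
SiO2 fraction = (8.0000 × 60.083) / 839.162 = 480.664/839.162 = 0.5728.

57.28 wt%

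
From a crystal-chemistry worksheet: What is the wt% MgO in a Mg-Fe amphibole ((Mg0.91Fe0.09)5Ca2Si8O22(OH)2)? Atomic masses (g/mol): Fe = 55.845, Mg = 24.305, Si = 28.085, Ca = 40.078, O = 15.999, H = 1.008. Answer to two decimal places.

22.19 wt%

M((Mg0.91Fe0.09)5Ca2Si8O22(OH)2) = 826.546 g/mol; M(MgO) = 40.304 g/mol.
Moles MgO per formula unit = 4.55 Mg ÷ 1 = 4.5500.
MgO fraction = (4.5500 × 40.304) / 826.546 = 183.383/826.546 = 0.2219.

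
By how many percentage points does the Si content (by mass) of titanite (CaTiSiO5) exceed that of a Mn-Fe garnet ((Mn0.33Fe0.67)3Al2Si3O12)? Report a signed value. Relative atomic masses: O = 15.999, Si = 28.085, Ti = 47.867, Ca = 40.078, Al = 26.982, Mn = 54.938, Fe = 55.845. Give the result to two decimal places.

M(CaTiSiO5) = 196.025 g/mol, so wt% Si = 28.085/196.025 × 100 = 14.33%.
M((Mn0.33Fe0.67)3Al2Si3O12) = 496.844 g/mol, so wt% Si = 84.255/496.844 × 100 = 16.96%.
14.33 − 16.96 = -2.63 pp.

-2.63 percentage points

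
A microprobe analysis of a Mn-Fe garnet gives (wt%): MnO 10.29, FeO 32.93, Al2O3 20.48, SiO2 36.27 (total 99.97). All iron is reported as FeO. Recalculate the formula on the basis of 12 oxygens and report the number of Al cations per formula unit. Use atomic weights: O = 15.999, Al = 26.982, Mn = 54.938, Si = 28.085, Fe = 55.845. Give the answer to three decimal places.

1.998 Al apfu

MnO: 10.29/70.937 = 0.14506 mol → 0.14506 mol Mn, 0.14506 mol O.
FeO: 32.93/71.844 = 0.45835 mol → 0.45835 mol Fe, 0.45835 mol O.
Al2O3: 20.48/101.961 = 0.20086 mol → 0.40172 mol Al, 0.60258 mol O.
SiO2: 36.27/60.083 = 0.60366 mol → 0.60366 mol Si, 1.20732 mol O.
Total oxygen = 2.41331 mol. Normalization factor = 12/2.41331 = 4.97242.
Al per 12 O = 0.40172 × 4.97242 = 1.998.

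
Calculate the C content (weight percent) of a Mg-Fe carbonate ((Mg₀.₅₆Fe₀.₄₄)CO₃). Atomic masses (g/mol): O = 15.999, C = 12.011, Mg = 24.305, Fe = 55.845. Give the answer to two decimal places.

12.23 weight percent

M((Mg₀.₅₆Fe₀.₄₄)CO₃) = 98.191 g/mol.
C contributes 1 × 12.011 = 12.011 g per mole.
12.011/98.191 = 0.1223 → 12.23%.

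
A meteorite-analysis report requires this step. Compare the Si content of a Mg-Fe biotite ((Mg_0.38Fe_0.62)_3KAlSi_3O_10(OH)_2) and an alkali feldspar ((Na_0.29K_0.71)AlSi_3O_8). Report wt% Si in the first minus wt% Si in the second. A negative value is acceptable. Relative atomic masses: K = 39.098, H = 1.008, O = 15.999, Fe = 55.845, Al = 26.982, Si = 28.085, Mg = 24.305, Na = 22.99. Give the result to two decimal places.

-13.09 percentage points

M((Mg_0.38Fe_0.62)_3KAlSi_3O_10(OH)_2) = 475.918 g/mol, so wt% Si = 84.255/475.918 × 100 = 17.70%.
M((Na_0.29K_0.71)AlSi_3O_8) = 273.656 g/mol, so wt% Si = 84.255/273.656 × 100 = 30.79%.
17.70 − 30.79 = -13.09 pp.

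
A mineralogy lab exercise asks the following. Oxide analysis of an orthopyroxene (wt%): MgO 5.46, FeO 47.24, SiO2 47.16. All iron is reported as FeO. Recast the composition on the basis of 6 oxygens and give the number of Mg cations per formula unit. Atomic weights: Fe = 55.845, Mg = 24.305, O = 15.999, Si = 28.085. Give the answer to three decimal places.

0.344 Mg apfu

MgO: 5.46/40.304 = 0.13547 mol → 0.13547 mol Mg, 0.13547 mol O.
FeO: 47.24/71.844 = 0.65754 mol → 0.65754 mol Fe, 0.65754 mol O.
SiO2: 47.16/60.083 = 0.78491 mol → 0.78491 mol Si, 1.56982 mol O.
Total oxygen = 2.36283 mol. Normalization factor = 6/2.36283 = 2.53933.
Mg per 6 O = 0.13547 × 2.53933 = 0.344.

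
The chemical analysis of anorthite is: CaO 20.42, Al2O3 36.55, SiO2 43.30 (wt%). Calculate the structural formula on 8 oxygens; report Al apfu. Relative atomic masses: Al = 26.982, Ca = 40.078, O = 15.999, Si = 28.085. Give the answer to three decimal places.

CaO (M=56.077): mol = 0.36414; Ca = 0.36414, O = 0.36414.
Al2O3 (M=101.961): mol = 0.35847; Al = 0.71694, O = 1.07541.
SiO2 (M=60.083): mol = 0.72067; Si = 0.72067, O = 1.44134.
ΣO = 2.88089; factor = 8/ΣO = 2.77692.
Al apfu = 0.71694 × 2.77692 = 1.991.

1.991 Al apfu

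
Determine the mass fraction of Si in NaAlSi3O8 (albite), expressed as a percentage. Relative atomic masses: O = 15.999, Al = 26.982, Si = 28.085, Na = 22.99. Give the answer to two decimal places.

Molar mass of NaAlSi3O8: 1·22.99 + 1·26.982 + 3·28.085 + 8·15.999 = 262.219 g/mol.
Mass of Si per formula unit: 3 × 28.085 = 84.255 g.
Weight fraction Si = 84.255 / 262.219 = 0.3213.

32.13 mass %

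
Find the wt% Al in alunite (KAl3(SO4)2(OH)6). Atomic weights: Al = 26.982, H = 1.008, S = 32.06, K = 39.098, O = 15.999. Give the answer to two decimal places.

Formula mass = 1·39.098 + 3·26.982 + 2·32.06 + 14·15.999 + 6·1.008 = 414.198 g/mol, of which 80.946 g is Al.
So Al makes up 80.946/414.198 = 0.1954 of the mass, i.e. 19.54%.

19.54 mass %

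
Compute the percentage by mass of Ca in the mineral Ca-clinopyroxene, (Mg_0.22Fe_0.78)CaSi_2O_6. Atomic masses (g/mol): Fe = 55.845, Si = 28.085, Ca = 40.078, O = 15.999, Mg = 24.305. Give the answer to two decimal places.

16.62 wt%

Formula mass = 0.22·24.305 + 0.78·55.845 + 1·40.078 + 2·28.085 + 6·15.999 = 241.148 g/mol, of which 40.078 g is Ca.
So Ca makes up 40.078/241.148 = 0.1662 of the mass, i.e. 16.62%.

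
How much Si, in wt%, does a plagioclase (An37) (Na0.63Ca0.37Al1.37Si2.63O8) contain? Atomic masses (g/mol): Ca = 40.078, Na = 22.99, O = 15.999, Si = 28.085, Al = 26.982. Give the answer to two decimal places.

M(Na0.63Ca0.37Al1.37Si2.63O8) = 268.133 g/mol.
Si contributes 2.63 × 28.085 = 73.864 g per mole.
73.864/268.133 = 0.2755 → 27.55%.

27.55 wt%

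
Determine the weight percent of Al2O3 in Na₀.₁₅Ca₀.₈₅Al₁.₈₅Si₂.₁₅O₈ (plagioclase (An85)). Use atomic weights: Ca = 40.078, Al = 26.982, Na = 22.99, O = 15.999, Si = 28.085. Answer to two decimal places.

34.20 wt%

Formula mass = 275.806 g/mol.
1.85 Al → 0.9250 mol Al2O3 per formula unit; M(Al2O3) = 101.961, so Al2O3 mass = 94.314 g.
94.314/275.806 × 100 = 34.20 wt%.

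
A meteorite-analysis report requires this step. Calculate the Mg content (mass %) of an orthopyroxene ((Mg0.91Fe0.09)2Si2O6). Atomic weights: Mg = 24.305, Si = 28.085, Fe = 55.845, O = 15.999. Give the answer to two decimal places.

Formula mass = 1.82*24.305 + 0.18*55.845 + 2*28.085 + 6*15.999 = 206.451 g/mol, of which 44.235 g is Mg.
So Mg makes up 44.235/206.451 = 0.2143 of the mass, i.e. 21.43%.

21.43 mass %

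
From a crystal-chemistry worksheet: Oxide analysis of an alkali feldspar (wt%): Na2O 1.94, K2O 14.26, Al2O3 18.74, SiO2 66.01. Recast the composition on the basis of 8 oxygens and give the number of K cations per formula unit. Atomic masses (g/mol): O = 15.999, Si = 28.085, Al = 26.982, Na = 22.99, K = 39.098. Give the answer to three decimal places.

0.826 K apfu

1.94 wt% Na2O ÷ 61.979 g/mol = 0.03130 mol, giving 0.06260 Na and 0.03130 O.
14.26 wt% K2O ÷ 94.195 g/mol = 0.15139 mol, giving 0.30278 K and 0.15139 O.
18.74 wt% Al2O3 ÷ 101.961 g/mol = 0.18380 mol, giving 0.36760 Al and 0.55140 O.
66.01 wt% SiO2 ÷ 60.083 g/mol = 1.09865 mol, giving 1.09865 Si and 2.19730 O.
Oxygen sums to 2.93139; scaling by 8/2.93139 = 2.72908 puts the formula on 8 O.
K: 0.30278 × 2.72908 = 0.826 atoms per formula unit.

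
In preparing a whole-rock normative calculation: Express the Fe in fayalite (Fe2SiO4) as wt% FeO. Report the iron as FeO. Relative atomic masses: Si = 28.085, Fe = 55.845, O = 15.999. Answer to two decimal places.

Formula mass = 203.771 g/mol.
2 Fe → 2.0000 mol FeO per formula unit; M(FeO) = 71.844, so FeO mass = 143.688 g.
143.688/203.771 × 100 = 70.51 wt%.

70.51 wt%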